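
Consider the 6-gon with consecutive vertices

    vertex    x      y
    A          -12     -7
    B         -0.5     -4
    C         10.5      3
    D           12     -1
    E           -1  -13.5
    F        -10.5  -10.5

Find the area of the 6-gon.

Σ = (44.5) + (40.5) + (-46.5) + (-163) + (-131.25) + (-52.5) = -308.25
Area = |Σ|/2 = 154.125.

154.125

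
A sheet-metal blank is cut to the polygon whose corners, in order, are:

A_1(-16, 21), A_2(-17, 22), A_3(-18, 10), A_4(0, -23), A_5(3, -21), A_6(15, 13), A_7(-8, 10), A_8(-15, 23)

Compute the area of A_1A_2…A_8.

Σ = (5) + (226) + (414) + (69) + (354) + (254) + (-34) + (53) = 1341
Area = |Σ|/2 = 670.5.

670.5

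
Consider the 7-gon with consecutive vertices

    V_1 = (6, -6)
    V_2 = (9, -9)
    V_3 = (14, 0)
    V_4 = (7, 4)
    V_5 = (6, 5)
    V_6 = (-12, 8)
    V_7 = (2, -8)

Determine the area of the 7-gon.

V_1→V_2: (6)(-9) − (9)(-6) = 0
V_2→V_3: (9)(0) − (14)(-9) = 126
V_3→V_4: (14)(4) − (7)(0) = 56
V_4→V_5: (7)(5) − (6)(4) = 11
V_5→V_6: (6)(8) − (-12)(5) = 108
V_6→V_7: (-12)(-8) − (2)(8) = 80
V_7→V_1: (2)(-6) − (6)(-8) = 36
Σ = 417
Area = |Σ|/2 = 208.5.

208.5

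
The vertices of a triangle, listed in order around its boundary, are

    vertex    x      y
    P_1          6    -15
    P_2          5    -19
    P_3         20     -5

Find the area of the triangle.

23

Apply the shoelace formula: 2A = Σ (x_i·y_{i+1} − x_{i+1}·y_i), indices taken mod 3.
Cross-terms: -39, 355, -270  ⇒  Σ = 46
Area = |Σ|/2 = 23.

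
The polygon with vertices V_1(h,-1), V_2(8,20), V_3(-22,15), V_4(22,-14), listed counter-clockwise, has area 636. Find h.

22

Write out the shoelace sum; only the two edges meeting at V_1 involve h:
2·Area = [(22·(-1) − h·(-14)) + (h·20 − 8·(-1))] + 538
       = 34·h + 524 = 1272
⇒ h = 22.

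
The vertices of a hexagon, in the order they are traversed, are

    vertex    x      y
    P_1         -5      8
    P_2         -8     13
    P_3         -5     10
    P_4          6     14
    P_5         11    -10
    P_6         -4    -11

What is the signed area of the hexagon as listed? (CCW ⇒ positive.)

-304

Apply the shoelace formula: 2A = Σ (x_i·y_{i+1} − x_{i+1}·y_i), indices taken mod 6.
Σ = (-1) + (-15) + (-130) + (-214) + (-161) + (-87) = -608
Signed area = Σ/2 = -304 (negative ⇒ clockwise traversal).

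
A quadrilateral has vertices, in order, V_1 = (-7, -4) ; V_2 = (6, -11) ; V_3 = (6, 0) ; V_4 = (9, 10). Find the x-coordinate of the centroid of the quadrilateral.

553/261

Apply the surveyor's formula. First the cross-terms c_i = x_i·y_{i+1} − x_{i+1}·y_i:
  101, 66, 60, 34  ⇒  2A = 261, A = 130.5.
Then Σ (x_i + x_{i+1})·c_i = 1659, so x̄ = 1659 / (6·130.5) = 553/261.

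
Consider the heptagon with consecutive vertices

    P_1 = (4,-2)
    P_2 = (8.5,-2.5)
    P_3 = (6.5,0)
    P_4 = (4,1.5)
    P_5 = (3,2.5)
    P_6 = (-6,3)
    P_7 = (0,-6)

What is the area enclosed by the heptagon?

61.25

Apply the shoelace formula: 2A = Σ (x_i·y_{i+1} − x_{i+1}·y_i), indices taken mod 7.
P_1→P_2: (4)(-2.5) − (8.5)(-2) = 7
P_2→P_3: (8.5)(0) − (6.5)(-2.5) = 16.25
P_3→P_4: (6.5)(1.5) − (4)(0) = 9.75
P_4→P_5: (4)(2.5) − (3)(1.5) = 5.5
P_5→P_6: (3)(3) − (-6)(2.5) = 24
P_6→P_7: (-6)(-6) − (0)(3) = 36
P_7→P_1: (0)(-2) − (4)(-6) = 24
Σ = 122.5
Area = |Σ|/2 = 61.25.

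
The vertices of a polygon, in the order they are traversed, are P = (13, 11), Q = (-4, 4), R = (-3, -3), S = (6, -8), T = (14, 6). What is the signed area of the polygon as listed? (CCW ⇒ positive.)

Apply the shoelace (surveyor's) formula: 2A = Σ (x_i·y_{i+1} − x_{i+1}·y_i), indices taken mod 5.
Cross-terms: 96, 24, 42, 148, 76  ⇒  Σ = 386
Signed area = Σ/2 = 193 (positive ⇒ counter-clockwise traversal).

193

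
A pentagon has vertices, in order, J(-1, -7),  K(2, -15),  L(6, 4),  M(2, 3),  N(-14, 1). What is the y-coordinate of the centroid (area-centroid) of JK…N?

-86/35

Apply Gauss's area formula. First the cross-terms c_i = x_i·y_{i+1} − x_{i+1}·y_i:
  29, 98, 10, 44, 99  ⇒  2A = 280, A = 140.
Then Σ (y_i + y_{i+1})·c_i = -2064, so ȳ = -2064 / (6·140) = -86/35.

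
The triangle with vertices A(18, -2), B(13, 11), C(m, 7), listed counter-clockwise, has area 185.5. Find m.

-14

The doubled signed area Σ (x_i y_{i+1} − x_{i+1} y_i) is linear in m.
With m=0 it equals 189; the coefficient of m is -13 (from the two edges through C).
So -13·m + 189 = 2·185.5 = 371 ⇒ m = -14.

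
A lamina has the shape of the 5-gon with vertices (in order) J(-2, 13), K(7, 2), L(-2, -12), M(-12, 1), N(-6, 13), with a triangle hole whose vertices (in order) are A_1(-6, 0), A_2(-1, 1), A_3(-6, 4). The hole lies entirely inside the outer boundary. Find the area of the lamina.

251.5

Outer boundary:
Apply the surveyor's formula: 2A = Σ (x_i·y_{i+1} − x_{i+1}·y_i), indices taken mod 5.
Σ = (-95) + (-80) + (-146) + (-150) + (-52) = -523
Area = |Σ|/2 = 261.5.
Hole:
Apply the shoelace formula: 2A = Σ (x_i·y_{i+1} − x_{i+1}·y_i), indices taken mod 3.
Σ = (-6) + (2) + (24) = 20
Area = |Σ|/2 = 10.
Net area = 261.5 − 10 = 251.5.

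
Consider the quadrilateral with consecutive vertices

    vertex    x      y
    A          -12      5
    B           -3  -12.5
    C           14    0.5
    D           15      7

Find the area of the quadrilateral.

294

Apply the shoelace formula: 2A = Σ (x_i·y_{i+1} − x_{i+1}·y_i), indices taken mod 4.
A→B: (-12)(-12.5) − (-3)(5) = 165
B→C: (-3)(0.5) − (14)(-12.5) = 173.5
C→D: (14)(7) − (15)(0.5) = 90.5
D→A: (15)(5) − (-12)(7) = 159
Σ = 588
Area = |Σ|/2 = 294.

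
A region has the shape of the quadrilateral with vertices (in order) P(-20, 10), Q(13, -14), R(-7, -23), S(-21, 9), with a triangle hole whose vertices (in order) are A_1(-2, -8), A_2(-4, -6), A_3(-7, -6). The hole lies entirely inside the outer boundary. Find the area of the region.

408.5

Outer boundary:
Apply Gauss's area formula: 2A = Σ (x_i·y_{i+1} − x_{i+1}·y_i), indices taken mod 4.
Σ = (150) + (-397) + (-546) + (-30) = -823
Area = |Σ|/2 = 411.5.
Hole:
Apply the shoelace (surveyor's) formula: 2A = Σ (x_i·y_{i+1} − x_{i+1}·y_i), indices taken mod 3.
Cross-terms: -20, -18, 44  ⇒  Σ = 6
Area = |Σ|/2 = 3.
Net area = 411.5 − 3 = 408.5.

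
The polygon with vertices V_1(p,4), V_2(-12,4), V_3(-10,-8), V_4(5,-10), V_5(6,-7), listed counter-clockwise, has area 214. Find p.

5

Write out the shoelace sum; only the two edges meeting at V_1 involve p:
2·Area = [(6·4 − p·(-7)) + (p·4 − (-12)·4)] + 301
       = 11·p + 373 = 428
⇒ p = 5.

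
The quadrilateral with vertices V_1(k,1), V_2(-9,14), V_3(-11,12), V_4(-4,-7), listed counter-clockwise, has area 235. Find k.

14

The doubled signed area Σ (x_i y_{i+1} − x_{i+1} y_i) is linear in k.
With k=0 it equals 176; the coefficient of k is 21 (from the two edges through V_1).
So 21·k + 176 = 2·235 = 470 ⇒ k = 14.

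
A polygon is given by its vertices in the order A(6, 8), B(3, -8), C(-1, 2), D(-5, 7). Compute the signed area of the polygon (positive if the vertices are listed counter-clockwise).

-76.5

Σ = (-72) + (-2) + (3) + (-82) = -153
Signed area = Σ/2 = -76.5 (negative ⇒ clockwise traversal).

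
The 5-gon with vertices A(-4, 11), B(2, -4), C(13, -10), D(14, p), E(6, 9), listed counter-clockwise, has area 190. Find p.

-2

Write out the shoelace sum; only the two edges meeting at D involve p:
2·Area = [(13·p − 14·(-10)) + (14·9 − 6·p)] + 128
       = 7·p + 394 = 380
⇒ p = -2.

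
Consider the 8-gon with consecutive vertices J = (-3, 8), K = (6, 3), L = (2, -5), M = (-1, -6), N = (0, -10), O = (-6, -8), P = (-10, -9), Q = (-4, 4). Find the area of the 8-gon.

141

Apply the shoelace formula: 2A = Σ (x_i·y_{i+1} − x_{i+1}·y_i), indices taken mod 8.
Σ = (-57) + (-36) + (-17) + (10) + (-60) + (-26) + (-76) + (-20) = -282
Area = |Σ|/2 = 141.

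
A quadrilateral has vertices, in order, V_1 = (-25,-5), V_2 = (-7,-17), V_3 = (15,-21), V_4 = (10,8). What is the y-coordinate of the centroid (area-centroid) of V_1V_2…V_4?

-1154/159

Apply the shoelace formula. First the cross-terms c_i = x_i·y_{i+1} − x_{i+1}·y_i:
  390, 402, 330, 150  ⇒  2A = 1272, A = 636.
Then Σ (y_i + y_{i+1})·c_i = -27696, so ȳ = -27696 / (6·636) = -1154/159.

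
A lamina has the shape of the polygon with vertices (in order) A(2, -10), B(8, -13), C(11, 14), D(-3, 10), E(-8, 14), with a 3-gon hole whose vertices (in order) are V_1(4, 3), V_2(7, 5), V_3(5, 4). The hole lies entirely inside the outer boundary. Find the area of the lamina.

275

Outer boundary:
Apply Gauss's area formula: 2A = Σ (x_i·y_{i+1} − x_{i+1}·y_i), indices taken mod 5.
Cross-terms: 54, 255, 152, 38, 52  ⇒  Σ = 551
Area = |Σ|/2 = 275.5.
Hole:
Apply Gauss's area formula: 2A = Σ (x_i·y_{i+1} − x_{i+1}·y_i), indices taken mod 3.
Σ = (-1) + (3) + (-1) = 1
Area = |Σ|/2 = 0.5.
Net area = 275.5 − 0.5 = 275.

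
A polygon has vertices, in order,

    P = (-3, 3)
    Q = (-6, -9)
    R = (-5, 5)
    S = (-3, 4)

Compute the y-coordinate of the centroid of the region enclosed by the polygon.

Apply the shoelace formula. First the cross-terms c_i = x_i·y_{i+1} − x_{i+1}·y_i:
  45, -75, -5, 3  ⇒  2A = -32, A = -16.
Then Σ (y_i + y_{i+1})·c_i = 6, so ȳ = 6 / (6·(-16)) = -0.0625.

-0.0625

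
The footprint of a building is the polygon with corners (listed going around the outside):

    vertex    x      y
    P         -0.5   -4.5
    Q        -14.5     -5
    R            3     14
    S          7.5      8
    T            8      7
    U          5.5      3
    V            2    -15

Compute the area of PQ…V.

Cross-terms: -62.75, -188, -81, -11.5, -14.5, -88.5, -16.5  ⇒  Σ = -462.75
Area = |Σ|/2 = 231.375.

231.375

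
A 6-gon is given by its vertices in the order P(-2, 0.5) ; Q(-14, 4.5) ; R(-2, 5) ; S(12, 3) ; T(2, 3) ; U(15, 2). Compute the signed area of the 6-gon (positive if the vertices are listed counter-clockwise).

Apply the surveyor's formula: 2A = Σ (x_i·y_{i+1} − x_{i+1}·y_i), indices taken mod 6.
Σ = (-2) + (-61) + (-66) + (30) + (-41) + (11.5) = -128.5
Signed area = Σ/2 = -64.25 (negative ⇒ clockwise traversal).

-64.25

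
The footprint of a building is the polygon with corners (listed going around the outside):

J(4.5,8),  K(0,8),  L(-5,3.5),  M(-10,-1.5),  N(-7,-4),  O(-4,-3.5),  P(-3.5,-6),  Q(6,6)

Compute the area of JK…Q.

102.125

Apply the shoelace formula: 2A = Σ (x_i·y_{i+1} − x_{i+1}·y_i), indices taken mod 8.
Σ = (36) + (40) + (42.5) + (29.5) + (8.5) + (11.75) + (15) + (21) = 204.25
Area = |Σ|/2 = 102.125.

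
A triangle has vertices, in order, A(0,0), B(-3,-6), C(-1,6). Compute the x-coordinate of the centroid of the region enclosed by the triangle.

-4/3

Apply Gauss's area formula. First the cross-terms c_i = x_i·y_{i+1} − x_{i+1}·y_i:
  0, -24, 0  ⇒  2A = -24, A = -12.
Then Σ (x_i + x_{i+1})·c_i = 96, so x̄ = 96 / (6·(-12)) = -4/3.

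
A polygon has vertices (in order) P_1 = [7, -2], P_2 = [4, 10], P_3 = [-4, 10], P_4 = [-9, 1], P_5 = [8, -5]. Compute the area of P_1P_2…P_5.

P_1→P_2: (7)(10) − (4)(-2) = 78
P_2→P_3: (4)(10) − (-4)(10) = 80
P_3→P_4: (-4)(1) − (-9)(10) = 86
P_4→P_5: (-9)(-5) − (8)(1) = 37
P_5→P_1: (8)(-2) − (7)(-5) = 19
Σ = 300
Area = |Σ|/2 = 150.

150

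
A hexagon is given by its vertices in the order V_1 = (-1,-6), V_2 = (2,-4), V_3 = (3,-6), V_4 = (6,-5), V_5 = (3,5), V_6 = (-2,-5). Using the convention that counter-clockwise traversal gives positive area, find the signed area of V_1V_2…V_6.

Σ = (16) + (0) + (21) + (45) + (-5) + (7) = 84
Signed area = Σ/2 = 42 (positive ⇒ counter-clockwise traversal).

42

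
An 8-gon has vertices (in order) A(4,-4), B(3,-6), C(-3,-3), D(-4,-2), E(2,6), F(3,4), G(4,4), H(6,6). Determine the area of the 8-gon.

63.5

Apply the shoelace (surveyor's) formula: 2A = Σ (x_i·y_{i+1} − x_{i+1}·y_i), indices taken mod 8.
A→B: (4)(-6) − (3)(-4) = -12
B→C: (3)(-3) − (-3)(-6) = -27
C→D: (-3)(-2) − (-4)(-3) = -6
D→E: (-4)(6) − (2)(-2) = -20
E→F: (2)(4) − (3)(6) = -10
F→G: (3)(4) − (4)(4) = -4
G→H: (4)(6) − (6)(4) = 0
H→A: (6)(-4) − (4)(6) = -48
Σ = -127
Area = |Σ|/2 = 63.5.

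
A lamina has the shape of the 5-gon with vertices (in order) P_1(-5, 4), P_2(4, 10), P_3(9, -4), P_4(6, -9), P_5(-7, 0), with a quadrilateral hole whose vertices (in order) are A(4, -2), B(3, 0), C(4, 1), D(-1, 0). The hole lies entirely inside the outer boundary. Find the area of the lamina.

154

Outer boundary:
Apply Gauss's area formula: 2A = Σ (x_i·y_{i+1} − x_{i+1}·y_i), indices taken mod 5.
Σ = (-66) + (-106) + (-57) + (-63) + (-28) = -320
Area = |Σ|/2 = 160.
Hole:
Σ = (6) + (3) + (1) + (2) = 12
Area = |Σ|/2 = 6.
Net area = 160 − 6 = 154.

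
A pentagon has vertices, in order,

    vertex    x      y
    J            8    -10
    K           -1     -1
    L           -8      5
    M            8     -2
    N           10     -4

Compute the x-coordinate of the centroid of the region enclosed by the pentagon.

Apply Gauss's area formula. First the cross-terms c_i = x_i·y_{i+1} − x_{i+1}·y_i:
  -18, -13, -24, -12, -68  ⇒  2A = -135, A = -67.5.
Then Σ (x_i + x_{i+1})·c_i = -1449, so x̄ = -1449 / (6·(-67.5)) = 161/45.

161/45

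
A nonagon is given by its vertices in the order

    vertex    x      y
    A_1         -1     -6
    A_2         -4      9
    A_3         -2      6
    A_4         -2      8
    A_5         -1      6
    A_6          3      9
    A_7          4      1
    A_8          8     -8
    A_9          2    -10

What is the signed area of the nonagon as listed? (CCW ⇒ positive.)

Apply Gauss's area formula: 2A = Σ (x_i·y_{i+1} − x_{i+1}·y_i), indices taken mod 9.
Cross-terms: -33, -6, -4, -4, -27, -33, -40, -64, -22  ⇒  Σ = -233
Signed area = Σ/2 = -116.5 (negative ⇒ clockwise traversal).

-116.5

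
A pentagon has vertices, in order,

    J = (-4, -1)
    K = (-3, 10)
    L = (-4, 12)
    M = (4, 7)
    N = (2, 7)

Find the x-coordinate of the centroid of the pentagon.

Apply the shoelace formula. First the cross-terms c_i = x_i·y_{i+1} − x_{i+1}·y_i:
  -43, 4, -76, 14, 26  ⇒  2A = -75, A = -37.5.
Then Σ (x_i + x_{i+1})·c_i = 305, so x̄ = 305 / (6·(-37.5)) = -61/45.

-61/45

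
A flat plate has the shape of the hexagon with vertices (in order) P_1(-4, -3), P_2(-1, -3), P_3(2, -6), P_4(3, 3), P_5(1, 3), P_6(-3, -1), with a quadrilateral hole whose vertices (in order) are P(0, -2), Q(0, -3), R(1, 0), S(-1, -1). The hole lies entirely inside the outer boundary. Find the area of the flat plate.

30

Outer boundary:
Apply Gauss's area formula: 2A = Σ (x_i·y_{i+1} − x_{i+1}·y_i), indices taken mod 6.
Σ = (9) + (12) + (24) + (6) + (8) + (5) = 64
Area = |Σ|/2 = 32.
Hole:
Apply the surveyor's formula: 2A = Σ (x_i·y_{i+1} − x_{i+1}·y_i), indices taken mod 4.
Cross-terms: 0, 3, -1, 2  ⇒  Σ = 4
Area = |Σ|/2 = 2.
Net area = 32 − 2 = 30.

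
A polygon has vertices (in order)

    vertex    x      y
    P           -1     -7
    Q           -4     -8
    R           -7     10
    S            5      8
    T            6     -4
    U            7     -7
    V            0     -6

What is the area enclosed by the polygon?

176

Apply the shoelace formula: 2A = Σ (x_i·y_{i+1} − x_{i+1}·y_i), indices taken mod 7.
Σ = (-20) + (-96) + (-106) + (-68) + (-14) + (-42) + (-6) = -352
Area = |Σ|/2 = 176.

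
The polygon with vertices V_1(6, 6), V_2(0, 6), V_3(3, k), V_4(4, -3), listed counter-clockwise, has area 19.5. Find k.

3

Write out the shoelace sum; only the two edges meeting at V_3 involve k:
2·Area = [(0·k − 3·6) + (3·(-3) − 4·k)] + 78
       = -4·k + 51 = 39
⇒ k = 3.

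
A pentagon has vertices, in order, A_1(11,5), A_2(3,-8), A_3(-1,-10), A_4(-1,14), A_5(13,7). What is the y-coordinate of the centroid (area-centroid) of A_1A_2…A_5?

Apply the surveyor's formula. First the cross-terms c_i = x_i·y_{i+1} − x_{i+1}·y_i:
  -103, -38, -24, -189, -12  ⇒  2A = -366, A = -183.
Then Σ (y_i + y_{i+1})·c_i = -3216, so ȳ = -3216 / (6·(-183)) = 536/183.

536/183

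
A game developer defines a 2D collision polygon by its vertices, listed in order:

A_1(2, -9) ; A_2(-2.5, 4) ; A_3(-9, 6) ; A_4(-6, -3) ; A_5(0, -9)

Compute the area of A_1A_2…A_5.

Apply the shoelace formula: 2A = Σ (x_i·y_{i+1} − x_{i+1}·y_i), indices taken mod 5.
A_1→A_2: (2)(4) − (-2.5)(-9) = -14.5
A_2→A_3: (-2.5)(6) − (-9)(4) = 21
A_3→A_4: (-9)(-3) − (-6)(6) = 63
A_4→A_5: (-6)(-9) − (0)(-3) = 54
A_5→A_1: (0)(-9) − (2)(-9) = 18
Σ = 141.5
Area = |Σ|/2 = 70.75.

70.75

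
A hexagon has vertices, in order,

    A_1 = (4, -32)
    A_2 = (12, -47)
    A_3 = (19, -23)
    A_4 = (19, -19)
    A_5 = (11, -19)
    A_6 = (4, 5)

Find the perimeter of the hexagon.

|A_1A_2| = √((8)² + (-15)²) = √289 = 17
|A_2A_3| = √((7)² + (24)²) = √625 = 25
|A_3A_4| = √((0)² + (4)²) = √16 = 4
|A_4A_5| = √((-8)² + (0)²) = √64 = 8
|A_5A_6| = √((-7)² + (24)²) = √625 = 25
|A_6A_1| = √((0)² + (-37)²) = √1369 = 37
Perimeter = 17 + 25 + 4 + 8 + 25 + 37 = 116.

116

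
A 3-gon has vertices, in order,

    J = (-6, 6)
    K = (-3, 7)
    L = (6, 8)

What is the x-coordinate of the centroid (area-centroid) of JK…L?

-1

Apply Gauss's area formula. First the cross-terms c_i = x_i·y_{i+1} − x_{i+1}·y_i:
  -24, -66, 84  ⇒  2A = -6, A = -3.
Then Σ (x_i + x_{i+1})·c_i = 18, so x̄ = 18 / (6·(-3)) = -1.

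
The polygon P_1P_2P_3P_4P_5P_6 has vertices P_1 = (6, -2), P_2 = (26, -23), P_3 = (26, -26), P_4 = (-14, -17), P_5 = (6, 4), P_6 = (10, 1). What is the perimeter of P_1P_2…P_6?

112

|P_1P_2| = √((20)² + (-21)²) = √841 = 29
|P_2P_3| = √((0)² + (-3)²) = √9 = 3
|P_3P_4| = √((-40)² + (9)²) = √1681 = 41
|P_4P_5| = √((20)² + (21)²) = √841 = 29
|P_5P_6| = √((4)² + (-3)²) = √25 = 5
|P_6P_1| = √((-4)² + (-3)²) = √25 = 5
Perimeter = 29 + 3 + 41 + 29 + 5 + 5 = 112.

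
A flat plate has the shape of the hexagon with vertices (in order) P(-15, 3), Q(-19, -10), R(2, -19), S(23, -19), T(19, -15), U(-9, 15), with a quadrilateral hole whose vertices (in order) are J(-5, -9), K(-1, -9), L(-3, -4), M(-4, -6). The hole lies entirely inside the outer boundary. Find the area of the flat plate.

665

Outer boundary:
Apply the shoelace formula: 2A = Σ (x_i·y_{i+1} − x_{i+1}·y_i), indices taken mod 6.
Σ = (207) + (381) + (399) + (16) + (150) + (198) = 1351
Area = |Σ|/2 = 675.5.
Hole:
Apply the surveyor's formula: 2A = Σ (x_i·y_{i+1} − x_{i+1}·y_i), indices taken mod 4.
Σ = (36) + (-23) + (2) + (6) = 21
Area = |Σ|/2 = 10.5.
Net area = 675.5 − 10.5 = 665.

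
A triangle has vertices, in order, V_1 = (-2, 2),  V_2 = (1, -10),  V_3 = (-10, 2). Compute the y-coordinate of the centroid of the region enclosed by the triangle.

Apply the shoelace formula. First the cross-terms c_i = x_i·y_{i+1} − x_{i+1}·y_i:
  18, -98, -16  ⇒  2A = -96, A = -48.
Then Σ (y_i + y_{i+1})·c_i = 576, so ȳ = 576 / (6·(-48)) = -2.

-2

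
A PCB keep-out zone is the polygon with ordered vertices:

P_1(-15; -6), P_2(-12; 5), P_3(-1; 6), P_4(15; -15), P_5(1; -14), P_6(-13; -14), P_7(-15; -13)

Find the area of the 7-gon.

413

Apply Gauss's area formula: 2A = Σ (x_i·y_{i+1} − x_{i+1}·y_i), indices taken mod 7.
P_1→P_2: (-15)(5) − (-12)(-6) = -147
P_2→P_3: (-12)(6) − (-1)(5) = -67
P_3→P_4: (-1)(-15) − (15)(6) = -75
P_4→P_5: (15)(-14) − (1)(-15) = -195
P_5→P_6: (1)(-14) − (-13)(-14) = -196
P_6→P_7: (-13)(-13) − (-15)(-14) = -41
P_7→P_1: (-15)(-6) − (-15)(-13) = -105
Σ = -826
Area = |Σ|/2 = 413.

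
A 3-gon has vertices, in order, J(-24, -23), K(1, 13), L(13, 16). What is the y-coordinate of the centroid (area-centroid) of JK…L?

2

Apply the surveyor's formula. First the cross-terms c_i = x_i·y_{i+1} − x_{i+1}·y_i:
  -289, -153, 85  ⇒  2A = -357, A = -178.5.
Then Σ (y_i + y_{i+1})·c_i = -2142, so ȳ = -2142 / (6·(-178.5)) = 2.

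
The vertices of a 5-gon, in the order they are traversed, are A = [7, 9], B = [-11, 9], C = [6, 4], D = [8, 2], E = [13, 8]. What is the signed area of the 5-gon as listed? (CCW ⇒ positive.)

71.5

A→B: (7)(9) − (-11)(9) = 162
B→C: (-11)(4) − (6)(9) = -98
C→D: (6)(2) − (8)(4) = -20
D→E: (8)(8) − (13)(2) = 38
E→A: (13)(9) − (7)(8) = 61
Σ = 143
Signed area = Σ/2 = 71.5 (positive ⇒ counter-clockwise traversal).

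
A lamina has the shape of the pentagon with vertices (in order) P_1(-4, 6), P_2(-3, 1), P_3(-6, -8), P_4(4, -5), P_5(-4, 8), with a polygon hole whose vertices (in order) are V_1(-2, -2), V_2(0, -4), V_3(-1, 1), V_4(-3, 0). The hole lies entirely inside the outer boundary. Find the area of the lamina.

Outer boundary:
Apply the surveyor's formula: 2A = Σ (x_i·y_{i+1} − x_{i+1}·y_i), indices taken mod 5.
Σ = (14) + (30) + (62) + (12) + (8) = 126
Area = |Σ|/2 = 63.
Hole:
Σ = (8) + (-4) + (3) + (6) = 13
Area = |Σ|/2 = 6.5.
Net area = 63 − 6.5 = 56.5.

56.5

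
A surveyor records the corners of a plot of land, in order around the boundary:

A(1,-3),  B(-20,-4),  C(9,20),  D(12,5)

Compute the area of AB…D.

332

Cross-terms: -64, -364, -195, -41  ⇒  Σ = -664
Area = |Σ|/2 = 332.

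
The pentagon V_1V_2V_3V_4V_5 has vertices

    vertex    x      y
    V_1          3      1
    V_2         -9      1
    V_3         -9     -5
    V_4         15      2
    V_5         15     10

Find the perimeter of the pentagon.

|V_1V_2| = √((-12)² + (0)²) = √144 = 12
|V_2V_3| = √((0)² + (-6)²) = √36 = 6
|V_3V_4| = √((24)² + (7)²) = √625 = 25
|V_4V_5| = √((0)² + (8)²) = √64 = 8
|V_5V_1| = √((-12)² + (-9)²) = √225 = 15
Perimeter = 12 + 6 + 25 + 8 + 15 = 66.

66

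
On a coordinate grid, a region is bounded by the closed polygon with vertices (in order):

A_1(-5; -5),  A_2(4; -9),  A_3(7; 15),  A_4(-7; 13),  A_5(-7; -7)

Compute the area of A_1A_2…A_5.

Apply the shoelace (surveyor's) formula: 2A = Σ (x_i·y_{i+1} − x_{i+1}·y_i), indices taken mod 5.
Σ = (65) + (123) + (196) + (140) + (0) = 524
Area = |Σ|/2 = 262.

262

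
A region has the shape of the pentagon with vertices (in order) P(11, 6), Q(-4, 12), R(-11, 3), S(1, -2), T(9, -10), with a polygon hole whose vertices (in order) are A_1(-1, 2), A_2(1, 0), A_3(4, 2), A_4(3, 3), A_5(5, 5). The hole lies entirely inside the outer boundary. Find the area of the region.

Outer boundary:
P→Q: (11)(12) − (-4)(6) = 156
Q→R: (-4)(3) − (-11)(12) = 120
R→S: (-11)(-2) − (1)(3) = 19
S→T: (1)(-10) − (9)(-2) = 8
T→P: (9)(6) − (11)(-10) = 164
Σ = 467
Area = |Σ|/2 = 233.5.
Hole:
Cross-terms: -2, 2, 6, 0, 15  ⇒  Σ = 21
Area = |Σ|/2 = 10.5.
Net area = 233.5 − 10.5 = 223.

223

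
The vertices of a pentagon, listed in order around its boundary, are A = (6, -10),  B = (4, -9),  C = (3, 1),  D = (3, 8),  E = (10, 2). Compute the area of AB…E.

74

Apply the surveyor's formula: 2A = Σ (x_i·y_{i+1} − x_{i+1}·y_i), indices taken mod 5.
Σ = (-14) + (31) + (21) + (-74) + (-112) = -148
Area = |Σ|/2 = 74.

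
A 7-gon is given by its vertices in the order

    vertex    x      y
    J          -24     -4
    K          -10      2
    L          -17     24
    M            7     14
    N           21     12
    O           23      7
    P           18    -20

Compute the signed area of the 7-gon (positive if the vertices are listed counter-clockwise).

-1088.5

Apply the surveyor's formula: 2A = Σ (x_i·y_{i+1} − x_{i+1}·y_i), indices taken mod 7.
Σ = (-88) + (-206) + (-406) + (-210) + (-129) + (-586) + (-552) = -2177
Signed area = Σ/2 = -1088.5 (negative ⇒ clockwise traversal).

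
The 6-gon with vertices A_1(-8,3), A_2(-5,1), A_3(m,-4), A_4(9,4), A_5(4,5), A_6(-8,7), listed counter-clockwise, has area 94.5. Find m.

-1

Write out the shoelace sum; only the two edges meeting at A_3 involve m:
2·Area = [((-5)·(-4) − m·1) + (m·4 − 9·(-4))] + 136
       = 3·m + 192 = 189
⇒ m = -1.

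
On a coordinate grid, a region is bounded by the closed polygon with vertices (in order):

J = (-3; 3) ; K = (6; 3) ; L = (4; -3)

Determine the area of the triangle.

Apply Gauss's area formula: 2A = Σ (x_i·y_{i+1} − x_{i+1}·y_i), indices taken mod 3.
Cross-terms: -27, -30, 3  ⇒  Σ = -54
Area = |Σ|/2 = 27.

27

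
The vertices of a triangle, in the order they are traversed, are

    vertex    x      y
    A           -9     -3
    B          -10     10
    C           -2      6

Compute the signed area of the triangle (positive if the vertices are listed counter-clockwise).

Σ = (-120) + (-40) + (60) = -100
Signed area = Σ/2 = -50 (negative ⇒ clockwise traversal).

-50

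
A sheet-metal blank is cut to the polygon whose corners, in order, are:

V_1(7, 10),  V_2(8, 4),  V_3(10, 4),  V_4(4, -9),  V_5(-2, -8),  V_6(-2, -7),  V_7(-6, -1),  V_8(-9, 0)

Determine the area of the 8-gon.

Cross-terms: -52, -8, -106, -50, -2, -40, -9, -90  ⇒  Σ = -357
Area = |Σ|/2 = 178.5.

178.5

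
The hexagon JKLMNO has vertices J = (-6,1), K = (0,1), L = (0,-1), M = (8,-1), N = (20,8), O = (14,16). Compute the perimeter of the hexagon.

66

|JK| = √((6)² + (0)²) = √36 = 6
|KL| = √((0)² + (-2)²) = √4 = 2
|LM| = √((8)² + (0)²) = √64 = 8
|MN| = √((12)² + (9)²) = √225 = 15
|NO| = √((-6)² + (8)²) = √100 = 10
|OJ| = √((-20)² + (-15)²) = √625 = 25
Perimeter = 6 + 2 + 8 + 15 + 10 + 25 = 66.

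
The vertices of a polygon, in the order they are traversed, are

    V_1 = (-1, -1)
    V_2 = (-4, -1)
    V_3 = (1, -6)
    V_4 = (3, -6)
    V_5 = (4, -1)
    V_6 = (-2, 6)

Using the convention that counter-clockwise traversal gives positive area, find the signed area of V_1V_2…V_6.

Apply Gauss's area formula: 2A = Σ (x_i·y_{i+1} − x_{i+1}·y_i), indices taken mod 6.
Σ = (-3) + (25) + (12) + (21) + (22) + (8) = 85
Signed area = Σ/2 = 42.5 (positive ⇒ counter-clockwise traversal).

42.5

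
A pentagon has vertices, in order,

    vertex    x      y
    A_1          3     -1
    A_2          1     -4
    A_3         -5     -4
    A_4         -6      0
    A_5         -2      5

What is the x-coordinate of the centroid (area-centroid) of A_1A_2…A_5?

-181/102

Apply the surveyor's formula. First the cross-terms c_i = x_i·y_{i+1} − x_{i+1}·y_i:
  -11, -24, -24, -30, -13  ⇒  2A = -102, A = -51.
Then Σ (x_i + x_{i+1})·c_i = 543, so x̄ = 543 / (6·(-51)) = -181/102.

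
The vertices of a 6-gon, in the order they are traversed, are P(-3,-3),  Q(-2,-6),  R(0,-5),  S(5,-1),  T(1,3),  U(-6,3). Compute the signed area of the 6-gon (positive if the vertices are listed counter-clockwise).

55.5

Apply the surveyor's formula: 2A = Σ (x_i·y_{i+1} − x_{i+1}·y_i), indices taken mod 6.
P→Q: (-3)(-6) − (-2)(-3) = 12
Q→R: (-2)(-5) − (0)(-6) = 10
R→S: (0)(-1) − (5)(-5) = 25
S→T: (5)(3) − (1)(-1) = 16
T→U: (1)(3) − (-6)(3) = 21
U→P: (-6)(-3) − (-3)(3) = 27
Σ = 111
Signed area = Σ/2 = 55.5 (positive ⇒ counter-clockwise traversal).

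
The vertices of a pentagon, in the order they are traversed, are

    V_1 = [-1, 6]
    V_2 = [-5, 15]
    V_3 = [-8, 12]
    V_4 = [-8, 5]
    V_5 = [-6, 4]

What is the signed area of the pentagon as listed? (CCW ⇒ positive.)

48.5

Apply Gauss's area formula: 2A = Σ (x_i·y_{i+1} − x_{i+1}·y_i), indices taken mod 5.
V_1→V_2: (-1)(15) − (-5)(6) = 15
V_2→V_3: (-5)(12) − (-8)(15) = 60
V_3→V_4: (-8)(5) − (-8)(12) = 56
V_4→V_5: (-8)(4) − (-6)(5) = -2
V_5→V_1: (-6)(6) − (-1)(4) = -32
Σ = 97
Signed area = Σ/2 = 48.5 (positive ⇒ counter-clockwise traversal).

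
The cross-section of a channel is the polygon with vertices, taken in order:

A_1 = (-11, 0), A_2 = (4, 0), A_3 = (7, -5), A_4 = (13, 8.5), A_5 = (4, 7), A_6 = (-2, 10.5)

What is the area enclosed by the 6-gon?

Apply the shoelace (surveyor's) formula: 2A = Σ (x_i·y_{i+1} − x_{i+1}·y_i), indices taken mod 6.
Σ = (0) + (-20) + (124.5) + (57) + (56) + (115.5) = 333
Area = |Σ|/2 = 166.5.

166.5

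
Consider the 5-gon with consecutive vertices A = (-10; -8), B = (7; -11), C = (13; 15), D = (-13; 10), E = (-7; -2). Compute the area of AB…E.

A→B: (-10)(-11) − (7)(-8) = 166
B→C: (7)(15) − (13)(-11) = 248
C→D: (13)(10) − (-13)(15) = 325
D→E: (-13)(-2) − (-7)(10) = 96
E→A: (-7)(-8) − (-10)(-2) = 36
Σ = 871
Area = |Σ|/2 = 435.5.

435.5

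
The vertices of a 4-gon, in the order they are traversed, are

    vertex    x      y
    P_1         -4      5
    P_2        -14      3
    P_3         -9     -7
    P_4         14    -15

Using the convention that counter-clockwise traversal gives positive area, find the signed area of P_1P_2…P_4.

Apply the shoelace formula: 2A = Σ (x_i·y_{i+1} − x_{i+1}·y_i), indices taken mod 4.
Cross-terms: 58, 125, 233, 10  ⇒  Σ = 426
Signed area = Σ/2 = 213 (positive ⇒ counter-clockwise traversal).

213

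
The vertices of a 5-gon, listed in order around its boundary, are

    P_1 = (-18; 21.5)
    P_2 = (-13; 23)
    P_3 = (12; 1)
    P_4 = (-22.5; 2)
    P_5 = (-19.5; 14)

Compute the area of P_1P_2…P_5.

Σ = (-134.5) + (-289) + (46.5) + (-276) + (-167.25) = -820.25
Area = |Σ|/2 = 410.125.

410.125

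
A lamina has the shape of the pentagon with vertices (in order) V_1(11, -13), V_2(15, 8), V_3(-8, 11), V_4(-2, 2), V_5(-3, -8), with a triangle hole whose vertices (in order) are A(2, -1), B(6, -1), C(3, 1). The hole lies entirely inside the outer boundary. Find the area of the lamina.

329.5

Outer boundary:
Apply the surveyor's formula: 2A = Σ (x_i·y_{i+1} − x_{i+1}·y_i), indices taken mod 5.
Σ = (283) + (229) + (6) + (22) + (127) = 667
Area = |Σ|/2 = 333.5.
Hole:
Σ = (4) + (9) + (-5) = 8
Area = |Σ|/2 = 4.
Net area = 333.5 − 4 = 329.5.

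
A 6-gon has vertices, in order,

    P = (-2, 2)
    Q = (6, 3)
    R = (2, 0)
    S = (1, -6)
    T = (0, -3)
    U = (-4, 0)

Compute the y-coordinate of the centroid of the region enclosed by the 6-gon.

-11/177

Apply the surveyor's formula. First the cross-terms c_i = x_i·y_{i+1} − x_{i+1}·y_i:
  -18, -6, -12, -3, -12, -8  ⇒  2A = -59, A = -29.5.
Then Σ (y_i + y_{i+1})·c_i = 11, so ȳ = 11 / (6·(-29.5)) = -11/177.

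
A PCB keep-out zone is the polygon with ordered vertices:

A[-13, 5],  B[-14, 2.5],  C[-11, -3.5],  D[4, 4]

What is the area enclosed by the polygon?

78

A→B: (-13)(2.5) − (-14)(5) = 37.5
B→C: (-14)(-3.5) − (-11)(2.5) = 76.5
C→D: (-11)(4) − (4)(-3.5) = -30
D→A: (4)(5) − (-13)(4) = 72
Σ = 156
Area = |Σ|/2 = 78.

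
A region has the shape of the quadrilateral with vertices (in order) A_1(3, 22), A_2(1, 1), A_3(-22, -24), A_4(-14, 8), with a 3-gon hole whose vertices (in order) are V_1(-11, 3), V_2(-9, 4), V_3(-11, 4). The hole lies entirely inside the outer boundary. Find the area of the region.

431.5

Outer boundary:
Apply the shoelace formula: 2A = Σ (x_i·y_{i+1} − x_{i+1}·y_i), indices taken mod 4.
Cross-terms: -19, -2, -512, -332  ⇒  Σ = -865
Area = |Σ|/2 = 432.5.
Hole:
Apply the surveyor's formula: 2A = Σ (x_i·y_{i+1} − x_{i+1}·y_i), indices taken mod 3.
Cross-terms: -17, 8, 11  ⇒  Σ = 2
Area = |Σ|/2 = 1.
Net area = 432.5 − 1 = 431.5.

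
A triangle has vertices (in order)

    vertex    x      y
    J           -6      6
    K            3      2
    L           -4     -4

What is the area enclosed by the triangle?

41

Σ = (-30) + (-4) + (-48) = -82
Area = |Σ|/2 = 41.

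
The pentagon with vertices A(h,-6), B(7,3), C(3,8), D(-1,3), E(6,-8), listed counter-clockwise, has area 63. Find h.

Write out the shoelace sum; only the two edges meeting at A involve h:
2·Area = [(6·(-6) − h·(-8)) + (h·3 − 7·(-6))] + 54
       = 11·h + 60 = 126
⇒ h = 6.

6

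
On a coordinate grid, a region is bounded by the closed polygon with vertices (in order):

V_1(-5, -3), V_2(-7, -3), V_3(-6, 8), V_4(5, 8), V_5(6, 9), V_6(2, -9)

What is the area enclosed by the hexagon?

Apply Gauss's area formula: 2A = Σ (x_i·y_{i+1} − x_{i+1}·y_i), indices taken mod 6.
Σ = (-6) + (-74) + (-88) + (-3) + (-72) + (-51) = -294
Area = |Σ|/2 = 147.

147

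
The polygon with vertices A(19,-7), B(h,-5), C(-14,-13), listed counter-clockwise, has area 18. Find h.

The doubled signed area Σ (x_i y_{i+1} − x_{i+1} y_i) is linear in h.
With h=0 it equals 180; the coefficient of h is -6 (from the two edges through B).
So -6·h + 180 = 2·18 = 36 ⇒ h = 24.

24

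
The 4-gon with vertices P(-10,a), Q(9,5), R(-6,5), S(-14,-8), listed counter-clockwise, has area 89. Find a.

Write out the shoelace sum; only the two edges meeting at P involve a:
2·Area = [((-14)·a − (-10)·(-8)) + ((-10)·5 − 9·a)] + 193
       = -23·a + 63 = 178
⇒ a = -5.

-5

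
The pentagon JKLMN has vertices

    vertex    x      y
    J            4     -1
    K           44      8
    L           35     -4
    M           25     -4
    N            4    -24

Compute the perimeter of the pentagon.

|JK| = √((40)² + (9)²) = √1681 = 41
|KL| = √((-9)² + (-12)²) = √225 = 15
|LM| = √((-10)² + (0)²) = √100 = 10
|MN| = √((-21)² + (-20)²) = √841 = 29
|NJ| = √((0)² + (23)²) = √529 = 23
Perimeter = 41 + 15 + 10 + 29 + 23 = 118.

118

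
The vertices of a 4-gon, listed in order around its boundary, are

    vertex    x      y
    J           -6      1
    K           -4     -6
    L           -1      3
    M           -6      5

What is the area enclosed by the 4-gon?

Apply Gauss's area formula: 2A = Σ (x_i·y_{i+1} − x_{i+1}·y_i), indices taken mod 4.
Cross-terms: 40, -18, 13, 24  ⇒  Σ = 59
Area = |Σ|/2 = 29.5.

29.5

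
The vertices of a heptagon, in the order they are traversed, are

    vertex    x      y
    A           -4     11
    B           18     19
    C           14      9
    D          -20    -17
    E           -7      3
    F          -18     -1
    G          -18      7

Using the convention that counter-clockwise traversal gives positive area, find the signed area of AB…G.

Apply Gauss's area formula: 2A = Σ (x_i·y_{i+1} − x_{i+1}·y_i), indices taken mod 7.
Σ = (-274) + (-104) + (-58) + (-179) + (61) + (-144) + (-170) = -868
Signed area = Σ/2 = -434 (negative ⇒ clockwise traversal).

-434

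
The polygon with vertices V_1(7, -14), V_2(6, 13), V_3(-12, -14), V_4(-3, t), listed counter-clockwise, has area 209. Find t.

Write out the shoelace sum; only the two edges meeting at V_4 involve t:
2·Area = [((-12)·t − (-3)·(-14)) + ((-3)·(-14) − 7·t)] + 247
       = -19·t + 247 = 418
⇒ t = -9.

-9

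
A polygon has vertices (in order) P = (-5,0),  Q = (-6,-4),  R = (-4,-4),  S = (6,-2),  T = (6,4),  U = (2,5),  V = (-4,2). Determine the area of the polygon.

Apply Gauss's area formula: 2A = Σ (x_i·y_{i+1} − x_{i+1}·y_i), indices taken mod 7.
Σ = (20) + (8) + (32) + (36) + (22) + (24) + (10) = 152
Area = |Σ|/2 = 76.

76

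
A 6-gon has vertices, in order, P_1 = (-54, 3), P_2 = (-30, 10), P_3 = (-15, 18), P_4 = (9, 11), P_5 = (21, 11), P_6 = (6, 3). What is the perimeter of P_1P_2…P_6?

|P_1P_2| = √((24)² + (7)²) = √625 = 25
|P_2P_3| = √((15)² + (8)²) = √289 = 17
|P_3P_4| = √((24)² + (-7)²) = √625 = 25
|P_4P_5| = √((12)² + (0)²) = √144 = 12
|P_5P_6| = √((-15)² + (-8)²) = √289 = 17
|P_6P_1| = √((-60)² + (0)²) = √3600 = 60
Perimeter = 25 + 17 + 25 + 12 + 17 + 60 = 156.

156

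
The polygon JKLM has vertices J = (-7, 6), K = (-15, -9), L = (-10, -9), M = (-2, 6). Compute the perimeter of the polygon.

|JK| = √((-8)² + (-15)²) = √289 = 17
|KL| = √((5)² + (0)²) = √25 = 5
|LM| = √((8)² + (15)²) = √289 = 17
|MJ| = √((-5)² + (0)²) = √25 = 5
Perimeter = 17 + 5 + 17 + 5 = 44.

44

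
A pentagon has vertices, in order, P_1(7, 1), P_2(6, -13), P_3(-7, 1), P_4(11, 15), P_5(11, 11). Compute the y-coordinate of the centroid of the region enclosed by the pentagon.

67/51

Apply Gauss's area formula. First the cross-terms c_i = x_i·y_{i+1} − x_{i+1}·y_i:
  -97, -85, -116, -44, -66  ⇒  2A = -408, A = -204.
Then Σ (y_i + y_{i+1})·c_i = -1608, so ȳ = -1608 / (6·(-204)) = 67/51.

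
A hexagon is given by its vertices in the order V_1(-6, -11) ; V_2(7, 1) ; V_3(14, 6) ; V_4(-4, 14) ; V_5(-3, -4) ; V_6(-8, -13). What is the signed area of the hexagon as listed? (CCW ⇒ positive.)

Σ = (71) + (28) + (220) + (58) + (7) + (10) = 394
Signed area = Σ/2 = 197 (positive ⇒ counter-clockwise traversal).

197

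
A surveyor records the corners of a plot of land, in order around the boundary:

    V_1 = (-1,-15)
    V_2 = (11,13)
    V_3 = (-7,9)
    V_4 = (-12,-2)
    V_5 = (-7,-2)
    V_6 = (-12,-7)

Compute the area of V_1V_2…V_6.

336

Cross-terms: 152, 190, 122, 10, 25, 173  ⇒  Σ = 672
Area = |Σ|/2 = 336.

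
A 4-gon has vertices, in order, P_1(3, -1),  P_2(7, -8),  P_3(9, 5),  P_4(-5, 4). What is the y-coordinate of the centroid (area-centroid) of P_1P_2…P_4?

Apply the shoelace formula. First the cross-terms c_i = x_i·y_{i+1} − x_{i+1}·y_i:
  -17, 107, 61, -7  ⇒  2A = 144, A = 72.
Then Σ (y_i + y_{i+1})·c_i = 360, so ȳ = 360 / (6·72) = 5/6.

5/6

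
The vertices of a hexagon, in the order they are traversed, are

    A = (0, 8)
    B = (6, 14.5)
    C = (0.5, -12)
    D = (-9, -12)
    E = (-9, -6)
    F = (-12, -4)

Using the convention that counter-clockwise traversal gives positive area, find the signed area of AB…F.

-213.625

Apply the shoelace (surveyor's) formula: 2A = Σ (x_i·y_{i+1} − x_{i+1}·y_i), indices taken mod 6.
A→B: (0)(14.5) − (6)(8) = -48
B→C: (6)(-12) − (0.5)(14.5) = -79.25
C→D: (0.5)(-12) − (-9)(-12) = -114
D→E: (-9)(-6) − (-9)(-12) = -54
E→F: (-9)(-4) − (-12)(-6) = -36
F→A: (-12)(8) − (0)(-4) = -96
Σ = -427.25
Signed area = Σ/2 = -213.625 (negative ⇒ clockwise traversal).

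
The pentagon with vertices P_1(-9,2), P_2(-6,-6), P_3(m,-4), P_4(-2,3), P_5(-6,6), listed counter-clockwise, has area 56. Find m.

Write out the shoelace sum; only the two edges meeting at P_3 involve m:
2·Area = [((-6)·(-4) − m·(-6)) + (m·3 − (-2)·(-4))] + 114
       = 9·m + 130 = 112
⇒ m = -2.

-2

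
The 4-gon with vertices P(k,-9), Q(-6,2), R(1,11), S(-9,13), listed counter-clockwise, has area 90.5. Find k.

-10

The doubled signed area Σ (x_i y_{i+1} − x_{i+1} y_i) is linear in k.
With k=0 it equals 71; the coefficient of k is -11 (from the two edges through P).
So -11·k + 71 = 2·90.5 = 181 ⇒ k = -10.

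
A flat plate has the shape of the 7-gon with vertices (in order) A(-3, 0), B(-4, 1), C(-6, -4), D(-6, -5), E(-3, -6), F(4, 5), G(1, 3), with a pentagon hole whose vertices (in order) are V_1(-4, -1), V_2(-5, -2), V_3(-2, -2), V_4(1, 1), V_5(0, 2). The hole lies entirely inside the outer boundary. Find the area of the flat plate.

Outer boundary:
Apply the surveyor's formula: 2A = Σ (x_i·y_{i+1} − x_{i+1}·y_i), indices taken mod 7.
Σ = (-3) + (22) + (6) + (21) + (9) + (7) + (9) = 71
Area = |Σ|/2 = 35.5.
Hole:
V_1→V_2: (-4)(-2) − (-5)(-1) = 3
V_2→V_3: (-5)(-2) − (-2)(-2) = 6
V_3→V_4: (-2)(1) − (1)(-2) = 0
V_4→V_5: (1)(2) − (0)(1) = 2
V_5→V_1: (0)(-1) − (-4)(2) = 8
Σ = 19
Area = |Σ|/2 = 9.5.
Net area = 35.5 − 9.5 = 26.

26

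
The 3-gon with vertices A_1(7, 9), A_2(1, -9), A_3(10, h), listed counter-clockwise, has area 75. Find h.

Write out the shoelace sum; only the two edges meeting at A_3 involve h:
2·Area = [(1·h − 10·(-9)) + (10·9 − 7·h)] + -72
       = -6·h + 108 = 150
⇒ h = -7.

-7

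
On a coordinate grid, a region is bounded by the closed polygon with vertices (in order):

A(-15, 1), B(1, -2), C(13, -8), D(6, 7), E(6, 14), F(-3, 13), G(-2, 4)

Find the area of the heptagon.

210

Σ = (29) + (18) + (139) + (42) + (120) + (14) + (58) = 420
Area = |Σ|/2 = 210.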